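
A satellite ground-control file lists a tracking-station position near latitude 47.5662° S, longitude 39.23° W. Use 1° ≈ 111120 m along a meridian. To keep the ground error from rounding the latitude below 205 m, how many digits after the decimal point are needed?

3

One degree of latitude covers 111120 m.
Rounding to N decimal places gives at most 0.5 × 10⁻ᴺ degrees of error, i.e. 0.5 × 10⁻ᴺ × 111120 m.
Need 0.5 × 111120 × 10⁻ᴺ ≤ 205 → 10⁻ᴺ ≤ 3.690e-03, so N ≥ 2.43.
At 2 places the error can reach 556 m, but 3 places keeps it to 55.6 m.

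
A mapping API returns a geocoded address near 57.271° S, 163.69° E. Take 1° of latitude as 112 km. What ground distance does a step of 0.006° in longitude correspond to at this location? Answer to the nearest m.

363 m

One degree of longitude here spans 112000 × cos 57.271° = 112000 × 0.5407 ≈ 60554.6 m; 0.006° of that is 363.328 m.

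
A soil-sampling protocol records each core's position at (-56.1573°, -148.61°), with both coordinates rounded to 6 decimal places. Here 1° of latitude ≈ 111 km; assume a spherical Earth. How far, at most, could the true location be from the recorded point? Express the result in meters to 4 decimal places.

0.0635 meters

Rounding to 6 decimal places leaves each coordinate within ±5e-07° of the true value.
Latitude error → 5e-07 × 111000 = 0.0555 m along the meridian.
E–W at 56.1573°: 5e-07° × 111000 × cos 56.1573° = 5e-07 × 111000 × 0.5569 ≈ 0.0309088 m.
Combining orthogonally: (0.0555² + 0.0309088²)^½ ≈ 0.0635264 m.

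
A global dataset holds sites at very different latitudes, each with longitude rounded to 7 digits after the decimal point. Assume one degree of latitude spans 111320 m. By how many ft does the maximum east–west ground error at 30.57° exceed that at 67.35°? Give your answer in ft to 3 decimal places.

Rounding to 7 decimal places leaves the longitude within ±5e-08° of the true value.
At 30.57°: 5e-08° × 111320 × cos 30.57° = 5e-08 × 111320 × 0.8610 ≈ 0.0047924 m.
At 67.35°: 5e-08° × 111320 × cos 67.35° = 5e-08 × 111320 × 0.3851 ≈ 0.0021435 m.
So the lower-latitude error exceeds the higher by 0.0047924 − 0.0021435 = 0.0026489 m.
Converting: 0.0026489 m × 3.2808 ft/m ≈ 0.0086906 ft.

0.009 ft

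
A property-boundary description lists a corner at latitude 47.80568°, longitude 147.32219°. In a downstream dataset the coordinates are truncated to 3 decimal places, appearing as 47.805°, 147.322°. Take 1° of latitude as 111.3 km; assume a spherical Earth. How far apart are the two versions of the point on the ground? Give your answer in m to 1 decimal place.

77.0 m

The latitude changed by +0.00068° and the longitude by +0.00019°.
North–south shift: 0.00068 × 111300 = 75.684 m.
East–west at this latitude: 0.00019° × 111300 × cos 47.805° ≈ 0.00019 × 74755.3 = 14.2035 m.
Combined displacement = (75.684² + 14.2035²)^½ ≈ 77.0052 m.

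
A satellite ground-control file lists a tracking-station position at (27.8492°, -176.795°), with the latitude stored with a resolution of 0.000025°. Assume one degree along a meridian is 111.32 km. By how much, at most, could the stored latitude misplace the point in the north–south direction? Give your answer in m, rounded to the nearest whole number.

1 m

With a 0.000025° grid the true value lies within half a step, ±0.000025°/2 = ±1.25e-05°, of the stored one.
Along the meridian that is 1.25e-05° × 111320 m/° = 1.3915 m.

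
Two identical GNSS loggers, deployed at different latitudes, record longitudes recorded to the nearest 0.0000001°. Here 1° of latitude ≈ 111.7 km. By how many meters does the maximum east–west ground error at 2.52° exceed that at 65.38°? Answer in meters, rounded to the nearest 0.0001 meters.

0.0033 meters

Rounding to 7 decimal places leaves the longitude within ±5e-08° of the true value.
Error at 2.52° = 5e-08° × 111700 × cos 2.52° ≈ 0.005585 × 0.9990 = 0.0055796 m.
At 65.38°: 5e-08° × 111700 × cos 65.38° = 5e-08 × 111700 × 0.4166 ≈ 0.0023267 m.
So the lower-latitude error exceeds the higher by 0.0055796 − 0.0023267 = 0.0032529 m.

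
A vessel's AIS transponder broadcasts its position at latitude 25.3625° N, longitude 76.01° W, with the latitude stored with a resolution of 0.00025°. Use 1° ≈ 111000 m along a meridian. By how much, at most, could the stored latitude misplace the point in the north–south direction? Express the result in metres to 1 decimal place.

13.9 metres

With a 0.00025° grid the true value lies within half a step, ±0.00025°/2 = ±0.000125°, of the stored one.
So the N–S error is at most 0.000125 × 111000 = 13.875 m.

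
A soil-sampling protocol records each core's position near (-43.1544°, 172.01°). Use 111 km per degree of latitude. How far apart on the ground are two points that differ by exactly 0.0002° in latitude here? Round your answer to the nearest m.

22 m

0.0002° × 111000 m/° = 22.2 m.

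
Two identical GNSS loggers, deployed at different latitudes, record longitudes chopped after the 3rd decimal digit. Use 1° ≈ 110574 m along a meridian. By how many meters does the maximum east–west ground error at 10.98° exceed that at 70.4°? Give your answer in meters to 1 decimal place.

71.5 meters

Truncating at 3 decimal places can drop up to a full unit in the last place, so the longitude may be off by as much as 0.001°.
Error at 10.98° = 0.001° × 110574 × cos 10.98° ≈ 110.57 × 0.9817 = 108.55 m.
Error at 70.4° = 0.001° × 110574 × cos 70.4° ≈ 110.57 × 0.3355 = 37.092 m.
So the lower-latitude error exceeds the higher by 108.55 − 37.092 = 71.458 m.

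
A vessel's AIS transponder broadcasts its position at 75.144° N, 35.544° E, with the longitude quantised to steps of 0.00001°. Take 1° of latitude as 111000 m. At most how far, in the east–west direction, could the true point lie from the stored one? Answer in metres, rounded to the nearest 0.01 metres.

0.14 metres

With a 0.00001° grid the true value lies within half a step, ±0.00001°/2 = ±5e-06°, of the stored one.
At latitude 75.144° a degree of longitude spans 111000 m × cos 75.144° = 111000 × 0.2564 ≈ 28459.4 m.
East–west error: 5e-06° × 28459.4 m/° ≈ 0.142297 m.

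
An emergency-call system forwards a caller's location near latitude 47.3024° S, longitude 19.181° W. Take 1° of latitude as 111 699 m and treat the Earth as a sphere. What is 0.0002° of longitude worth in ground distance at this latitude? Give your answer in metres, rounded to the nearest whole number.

15 metres

0.0002° of longitude at 47.3024° is 0.0002 × 111699 × cos 47.3024° ≈ 0.0002 × 75746.3 = 15.1493 m.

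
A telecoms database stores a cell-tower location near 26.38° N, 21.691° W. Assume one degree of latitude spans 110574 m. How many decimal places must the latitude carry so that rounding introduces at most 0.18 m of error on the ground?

One degree of latitude covers 110574 m.
N decimal places → at most half a unit in the last place, 0.5 × 10⁻ᴺ° = 110574/2 × 10⁻ᴺ m.
Need 0.5 × 110574 × 10⁻ᴺ ≤ 0.18 → 10⁻ᴺ ≤ 3.256e-06, so N ≥ 5.49.
N = 5 would give 0.553 m (too coarse); N = 6 gives 0.0553 m ≤ 0.18 m.

6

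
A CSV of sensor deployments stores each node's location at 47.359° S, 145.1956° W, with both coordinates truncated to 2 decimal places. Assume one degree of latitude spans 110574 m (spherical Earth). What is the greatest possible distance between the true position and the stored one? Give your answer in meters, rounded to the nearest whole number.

Truncating at 2 decimal places can drop up to a full unit in the last place, so each coordinate may be off by as much as 0.01°.
Latitude error → 0.01 × 110574 = 1105.74 m along the meridian.
E–W at 47.359°: 0.01° × 110574 × cos 47.359° = 0.01 × 110574 × 0.6774 ≈ 749.031 m.
Worst case both components are at the extreme and orthogonal: √(1105.74² + 749.031²) ≈ 1335.56 m.

1336 meters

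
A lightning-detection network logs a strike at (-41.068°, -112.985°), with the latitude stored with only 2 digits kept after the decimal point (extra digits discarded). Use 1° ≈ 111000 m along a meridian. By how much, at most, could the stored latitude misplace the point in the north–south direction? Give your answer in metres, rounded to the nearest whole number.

Truncating at 2 decimal places can drop up to a full unit in the last place, so the latitude may be off by as much as 0.01°.
Along the meridian that is 0.01° × 111000 m/° = 1110 m.

1110 metres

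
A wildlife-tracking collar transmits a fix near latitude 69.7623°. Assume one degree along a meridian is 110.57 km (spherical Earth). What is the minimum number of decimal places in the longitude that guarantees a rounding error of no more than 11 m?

At 69.7623° one degree of longitude covers 110570 × cos 69.7623° ≈ 110570 × 0.3459 ≈ 38247.9 m.
N decimal places → at most half a unit in the last place, 0.5 × 10⁻ᴺ° = 38247.9/2 × 10⁻ᴺ m.
Need 0.5 × 38247.9 × 10⁻ᴺ ≤ 11 → 10⁻ᴺ ≤ 5.752e-04, so N ≥ 3.24.
So 4 decimal places suffice (1.91 m); 3 would allow up to 19.1 m.

4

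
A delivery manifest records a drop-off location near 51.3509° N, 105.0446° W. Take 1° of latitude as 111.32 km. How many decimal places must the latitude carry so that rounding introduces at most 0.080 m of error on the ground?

One degree of latitude covers 111320 m.
With N decimal places the half-ulp bound is 0.5·10⁻ᴺ°, or 0.5·10⁻ᴺ × 111320 m on the ground.
Need 0.5 × 111320 × 10⁻ᴺ ≤ 0.080 → 10⁻ᴺ ≤ 1.437e-06, so N ≥ 5.84.
So 6 decimal places suffice (0.0557 m); 5 would allow up to 0.557 m.

6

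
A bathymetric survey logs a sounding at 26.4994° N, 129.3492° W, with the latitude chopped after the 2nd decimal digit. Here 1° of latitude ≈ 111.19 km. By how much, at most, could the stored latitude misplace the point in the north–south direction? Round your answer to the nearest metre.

1112 metres

Truncating at 2 decimal places can drop up to a full unit in the last place, so the latitude may be off by as much as 0.01°.
Along the meridian that is 0.01° × 111190 m/° = 1111.9 m.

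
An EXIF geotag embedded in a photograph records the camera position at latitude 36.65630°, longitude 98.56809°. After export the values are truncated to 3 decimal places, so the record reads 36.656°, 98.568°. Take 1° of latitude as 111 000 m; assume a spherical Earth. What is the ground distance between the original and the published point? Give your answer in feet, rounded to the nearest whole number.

Δlat = 36.65630 − 36.656 = +0.00030°; Δlon = 98.56809 − 98.568 = +0.00009°.
North–south shift: 0.00030 × 111000 = 33.3 m.
East–west at this latitude: 0.00009° × 111000 × cos 36.656° ≈ 0.00009 × 89048 = 8.01432 m.
Hypotenuse of the two orthogonal shifts: √(33.3² + 8.01432²) = 34.2508 m.
In feet: 34.2508 m ÷ 0.3048 ≈ 112.37 ft.

112 feet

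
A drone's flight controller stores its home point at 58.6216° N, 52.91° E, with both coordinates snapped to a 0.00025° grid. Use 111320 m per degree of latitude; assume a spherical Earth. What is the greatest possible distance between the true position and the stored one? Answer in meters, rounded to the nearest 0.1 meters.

15.7 meters

With a 0.00025° grid the true value lies within half a step, ±0.00025°/2 = ±0.000125°, of the stored one.
North–south component: 0.000125° × 111320 = 13.915 m.
East–west component at 58.6216°: 0.000125° × 111320 × cos 58.6216° ≈ 0.000125 × 57963 ≈ 7.24537 m.
Worst case both components are at the extreme and orthogonal: √(13.915² + 7.24537²) ≈ 15.6883 m.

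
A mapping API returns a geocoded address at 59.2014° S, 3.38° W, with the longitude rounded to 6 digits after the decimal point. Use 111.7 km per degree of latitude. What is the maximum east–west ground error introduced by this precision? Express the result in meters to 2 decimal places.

0.03 meters

Rounding to 6 decimal places leaves the longitude within ±5e-07° of the true value.
At latitude 59.2014° a degree of longitude spans 111700 m × cos 59.2014° = 111700 × 0.5120 ≈ 57192.8 m.
So at most 5e-07° × 57192.8 ≈ 0.0285964 m east–west.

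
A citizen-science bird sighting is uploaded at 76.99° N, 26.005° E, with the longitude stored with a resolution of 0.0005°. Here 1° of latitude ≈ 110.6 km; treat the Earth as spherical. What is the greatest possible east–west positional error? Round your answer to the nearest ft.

20 ft

With a 0.0005° grid the true value lies within half a step, ±0.0005°/2 = ±0.00025°, of the stored one.
At latitude 76.99° a degree of longitude spans 110600 m × cos 76.99° = 110600 × 0.2251 ≈ 24898.4 m.
Maximum E–W displacement: 0.00025 × 24898.4 = 6.2246 m.
Converting: 6.2246 m × 3.2808 ft/m ≈ 20.422 ft.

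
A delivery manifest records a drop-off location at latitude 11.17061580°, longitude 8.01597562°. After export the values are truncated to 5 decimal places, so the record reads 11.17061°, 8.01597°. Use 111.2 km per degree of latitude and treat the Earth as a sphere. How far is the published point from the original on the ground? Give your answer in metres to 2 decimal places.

0.89 metres

The latitude changed by +0.00000580° and the longitude by +0.00000562°.
N–S: 0.00000580° × 111200 m/° = 0.64496 m.
East–west at this latitude: 0.00000562° × 111200 × cos 11.1706° ≈ 0.00000562 × 109093 = 0.613104 m.
Hypotenuse of the two orthogonal shifts: √(0.64496² + 0.613104²) = 0.889871 m.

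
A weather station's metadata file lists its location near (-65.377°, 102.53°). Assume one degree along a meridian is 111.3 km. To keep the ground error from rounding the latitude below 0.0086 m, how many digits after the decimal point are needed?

7

One degree of latitude covers 111300 m.
N decimal places → at most half a unit in the last place, 0.5 × 10⁻ᴺ° = 111300/2 × 10⁻ᴺ m.
Need 0.5 × 111300 × 10⁻ᴺ ≤ 0.0086 → 10⁻ᴺ ≤ 1.545e-07, so N ≥ 6.81.
So 7 decimal places suffice (0.00556 m); 6 would allow up to 0.0556 m.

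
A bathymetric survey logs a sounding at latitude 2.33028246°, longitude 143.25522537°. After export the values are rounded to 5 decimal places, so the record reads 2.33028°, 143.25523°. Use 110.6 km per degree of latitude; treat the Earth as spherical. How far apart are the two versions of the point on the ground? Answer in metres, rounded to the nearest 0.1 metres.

0.6 metres

Δlat = 2.33028246 − 2.33028 = +0.00000246°; Δlon = 143.25522537 − 143.25523 = -0.00000463°.
N–S: 0.00000246° × 110600 m/° = 0.272076 m.
East–west at this latitude: -0.00000463° × 110600 × cos 2.33028° ≈ -0.00000463 × 110509 = -0.511655 m.
Combined displacement = (0.272076² + 0.511655²)^½ ≈ 0.579496 m.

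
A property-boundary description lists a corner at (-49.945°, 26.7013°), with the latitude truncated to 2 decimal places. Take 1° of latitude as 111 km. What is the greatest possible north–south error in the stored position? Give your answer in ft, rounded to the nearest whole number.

3642 ft

Truncating at 2 decimal places can drop up to a full unit in the last place, so the latitude may be off by as much as 0.01°.
Along the meridian that is 0.01° × 111000 m/° = 1110 m.
In feet: 1110 m ÷ 0.3048 ≈ 3641.7 ft.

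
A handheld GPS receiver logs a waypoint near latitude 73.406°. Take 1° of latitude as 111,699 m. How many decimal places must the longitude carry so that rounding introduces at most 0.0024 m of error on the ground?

7 decimal places

At 73.406° one degree of longitude covers 111699 × cos 73.406° ≈ 111699 × 0.2856 ≈ 31899.9 m.
Rounding to N decimal places gives at most 0.5 × 10⁻ᴺ degrees of error, i.e. 0.5 × 10⁻ᴺ × 31899.9 m.
Need 0.5 × 31899.9 × 10⁻ᴺ ≤ 0.0024 → 10⁻ᴺ ≤ 1.505e-07, so N ≥ 6.82.
So 7 decimal places suffice (0.00159 m); 6 would allow up to 0.0159 m.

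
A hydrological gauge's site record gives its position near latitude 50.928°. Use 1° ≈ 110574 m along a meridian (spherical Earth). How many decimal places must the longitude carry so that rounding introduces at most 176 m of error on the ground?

3 decimal places

At 50.928° one degree of longitude covers 110574 × cos 50.928° ≈ 110574 × 0.6303 ≈ 69694.4 m.
Rounding to N decimal places gives at most 0.5 × 10⁻ᴺ degrees of error, i.e. 0.5 × 10⁻ᴺ × 69694.4 m.
Setting 34847.2 × 10⁻ᴺ ≤ 176 gives 10ᴺ ≥ 198, i.e. N ≥ 2.30.
At 2 places the error can reach 348 m, but 3 places keeps it to 34.8 m.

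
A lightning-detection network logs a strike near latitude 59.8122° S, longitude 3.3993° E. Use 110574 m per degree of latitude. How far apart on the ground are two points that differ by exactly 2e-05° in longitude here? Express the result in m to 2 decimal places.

1.11 m

One degree of longitude here spans 110574 × cos 59.8122° = 110574 × 0.5028 ≈ 55600.6 m; 2e-05° of that is 1.11201 m.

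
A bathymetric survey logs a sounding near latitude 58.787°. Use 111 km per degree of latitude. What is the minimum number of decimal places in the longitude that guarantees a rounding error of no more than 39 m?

3 decimal places

At 58.787° one degree of longitude covers 111000 × cos 58.787° ≈ 111000 × 0.5182 ≈ 57522.5 m.
Rounding to N decimal places gives at most 0.5 × 10⁻ᴺ degrees of error, i.e. 0.5 × 10⁻ᴺ × 57522.5 m.
Setting 28761.3 × 10⁻ᴺ ≤ 39 gives 10ᴺ ≥ 737.5, i.e. N ≥ 2.87.
So 3 decimal places suffice (28.8 m); 2 would allow up to 288 m.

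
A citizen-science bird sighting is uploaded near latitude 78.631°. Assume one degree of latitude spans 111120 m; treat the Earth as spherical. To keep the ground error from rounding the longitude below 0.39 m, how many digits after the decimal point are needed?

5 decimal places

At 78.631° one degree of longitude covers 111120 × cos 78.631° ≈ 111120 × 0.1971 ≈ 21904.7 m.
N decimal places → at most half a unit in the last place, 0.5 × 10⁻ᴺ° = 21904.7/2 × 10⁻ᴺ m.
Setting 10952.4 × 10⁻ᴺ ≤ 0.39 gives 10ᴺ ≥ 2.808e+04, i.e. N ≥ 4.45.
So 5 decimal places suffice (0.11 m); 4 would allow up to 1.1 m.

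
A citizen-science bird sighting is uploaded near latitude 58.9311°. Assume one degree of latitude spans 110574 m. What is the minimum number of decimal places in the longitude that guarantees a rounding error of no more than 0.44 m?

5

At 58.9311° one degree of longitude covers 110574 × cos 58.9311° ≈ 110574 × 0.5161 ≈ 57063.8 m.
Rounding to N decimal places gives at most 0.5 × 10⁻ᴺ degrees of error, i.e. 0.5 × 10⁻ᴺ × 57063.8 m.
Need 0.5 × 57063.8 × 10⁻ᴺ ≤ 0.44 → 10⁻ᴺ ≤ 1.542e-05, so N ≥ 4.81.
So 5 decimal places suffice (0.285 m); 4 would allow up to 2.85 m.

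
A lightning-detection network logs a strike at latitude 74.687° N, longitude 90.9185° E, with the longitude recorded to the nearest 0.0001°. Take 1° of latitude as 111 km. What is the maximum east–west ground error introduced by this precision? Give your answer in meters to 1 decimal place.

Rounding to 4 decimal places leaves the longitude within ±5e-05° of the true value.
One degree of longitude at 74.687° is 111000 × cos 74.687° ≈ 111000 × 0.2641 = 29314.2 m.
East–west error: 5e-05° × 29314.2 m/° ≈ 1.46571 m.

1.5 meters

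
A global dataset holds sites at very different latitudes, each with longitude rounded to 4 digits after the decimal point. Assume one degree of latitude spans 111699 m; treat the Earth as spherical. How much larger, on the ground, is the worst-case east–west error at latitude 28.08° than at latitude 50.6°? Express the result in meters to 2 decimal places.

1.38 meters

Rounding to 4 decimal places leaves the longitude within ±5e-05° of the true value.
Error at 28.08° = 5e-05° × 111699 × cos 28.08° ≈ 5.585 × 0.8823 = 4.9276 m.
Error at 50.6° = 5e-05° × 111699 × cos 50.6° ≈ 5.585 × 0.6347 = 3.5449 m.
Difference: 4.9276 − 3.5449 = 1.3826 m.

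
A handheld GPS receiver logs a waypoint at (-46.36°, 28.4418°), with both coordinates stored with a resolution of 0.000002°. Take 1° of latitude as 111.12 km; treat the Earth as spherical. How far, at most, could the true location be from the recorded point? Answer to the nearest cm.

With a 0.000002° grid the true value lies within half a step, ±0.000002°/2 = ±1e-06°, of the stored one.
N–S: 1e-06° × 111120 m/° = 0.11112 m.
Longitude error → 1e-06 × 111120 × cos 46.36° = 1e-06 × 111120 × 0.6901 ≈ 0.0766867 m.
Combining orthogonally: (0.11112² + 0.0766867²)^½ ≈ 0.135013 m.
That is 0.135013 m = 13.501 cm.

14 cm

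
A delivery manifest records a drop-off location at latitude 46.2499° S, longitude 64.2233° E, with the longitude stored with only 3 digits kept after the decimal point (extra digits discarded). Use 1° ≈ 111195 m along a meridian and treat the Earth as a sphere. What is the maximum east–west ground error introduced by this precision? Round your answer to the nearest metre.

Truncating at 3 decimal places can drop up to a full unit in the last place, so the longitude may be off by as much as 0.001°.
Parallels shrink by cos φ, so at 46.2499° a degree of longitude is 111195 × 0.6915 ≈ 76892.9 m.
Maximum E–W displacement: 0.001 × 76892.9 = 76.8929 m.

77 metres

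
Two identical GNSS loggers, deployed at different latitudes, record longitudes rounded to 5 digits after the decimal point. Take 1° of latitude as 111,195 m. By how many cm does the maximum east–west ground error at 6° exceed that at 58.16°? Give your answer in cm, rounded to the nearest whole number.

Rounding to 5 decimal places leaves the longitude within ±5e-06° of the true value.
Error at 6° = 5e-06° × 111195 × cos 6° ≈ 0.55597 × 0.9945 = 0.55293 m.
Error at 58.16° = 5e-06° × 111195 × cos 58.16° ≈ 0.55597 × 0.5275 = 0.2933 m.
Difference: 0.55293 − 0.2933 = 0.25963 m.
That is 0.259625 m = 25.963 cm.

26 cm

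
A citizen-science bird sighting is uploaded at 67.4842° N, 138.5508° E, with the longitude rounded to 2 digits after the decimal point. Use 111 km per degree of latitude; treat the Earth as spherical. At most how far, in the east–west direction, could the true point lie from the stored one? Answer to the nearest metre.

Rounding to 2 decimal places leaves the longitude within ±0.005° of the true value.
At latitude 67.4842° a degree of longitude spans 111000 m × cos 67.4842° = 111000 × 0.3829 ≈ 42506.1 m.
East–west error: 0.005° × 42506.1 m/° ≈ 212.531 m.

213 metres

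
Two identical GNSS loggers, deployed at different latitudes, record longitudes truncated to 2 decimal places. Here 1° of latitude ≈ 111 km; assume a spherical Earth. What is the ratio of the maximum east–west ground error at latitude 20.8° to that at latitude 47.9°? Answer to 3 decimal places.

Truncating at 2 decimal places can drop up to a full unit in the last place, so the longitude may be off by as much as 0.01°.
At 20.8°: 0.01° × 111000 × cos 20.8° = 0.01 × 111000 × 0.9348 ≈ 1037.7 m.
At 47.9°: 0.01° × 111000 × cos 47.9° = 0.01 × 111000 × 0.6704 ≈ 744.17 m.
Ratio: 1037.7 / 744.17 = cos 20.8° / cos 47.9° ≈ 1.3944.

1.394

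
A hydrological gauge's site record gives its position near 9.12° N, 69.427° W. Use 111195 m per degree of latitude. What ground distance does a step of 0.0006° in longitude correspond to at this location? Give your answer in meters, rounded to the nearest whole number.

66 meters

0.0006° of longitude at 9.12° is 0.0006 × 111195 × cos 9.12° ≈ 0.0006 × 109789 = 65.8736 m.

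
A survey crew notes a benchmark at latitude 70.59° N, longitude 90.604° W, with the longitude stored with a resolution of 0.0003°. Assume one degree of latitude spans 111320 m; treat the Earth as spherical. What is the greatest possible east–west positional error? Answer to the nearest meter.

With a 0.0003° grid the true value lies within half a step, ±0.0003°/2 = ±0.00015°, of the stored one.
At latitude 70.59° a degree of longitude spans 111320 m × cos 70.59° = 111320 × 0.3323 ≈ 36994.5 m.
So at most 0.00015° × 36994.5 ≈ 5.54918 m east–west.

6 meters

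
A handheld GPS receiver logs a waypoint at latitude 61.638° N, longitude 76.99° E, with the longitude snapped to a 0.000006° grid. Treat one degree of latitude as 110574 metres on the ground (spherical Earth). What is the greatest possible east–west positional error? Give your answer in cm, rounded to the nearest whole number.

16 cm

With a 0.000006° grid the true value lies within half a step, ±0.000006°/2 = ±3e-06°, of the stored one.
At latitude 61.638° a degree of longitude spans 110574 m × cos 61.638° = 110574 × 0.4750 ≈ 52527.2 m.
So at most 3e-06° × 52527.2 ≈ 0.157581 m east–west.
That is 0.157581 m = 15.758 cm.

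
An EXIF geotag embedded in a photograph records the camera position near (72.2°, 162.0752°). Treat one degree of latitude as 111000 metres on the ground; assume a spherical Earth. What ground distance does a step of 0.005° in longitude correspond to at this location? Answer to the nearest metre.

One degree of longitude here spans 111000 × cos 72.2° = 111000 × 0.3057 ≈ 33932.2 m; 0.005° of that is 169.661 m.

170 metres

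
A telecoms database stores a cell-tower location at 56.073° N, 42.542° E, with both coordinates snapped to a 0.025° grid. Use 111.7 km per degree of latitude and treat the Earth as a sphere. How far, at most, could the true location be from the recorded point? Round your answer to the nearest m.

1599 m

With a 0.025° grid the true value lies within half a step, ±0.025°/2 = ±0.0125°, of the stored one.
North–south component: 0.0125° × 111700 = 1396.25 m.
Longitude error → 0.0125 × 111700 × cos 56.073° = 0.0125 × 111700 × 0.5581 ≈ 779.298 m.
The two errors are perpendicular, so the maximum displacement is √(1396.25² + 779.298²) ≈ 1599.01 m.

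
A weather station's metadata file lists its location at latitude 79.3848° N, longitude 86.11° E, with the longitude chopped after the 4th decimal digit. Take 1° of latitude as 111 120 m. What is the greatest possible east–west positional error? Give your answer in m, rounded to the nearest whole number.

2 m

Truncating at 4 decimal places can drop up to a full unit in the last place, so the longitude may be off by as much as 0.0001°.
One degree of longitude at 79.3848° is 111120 × cos 79.3848° ≈ 111120 × 0.1842 = 20469.6 m.
Maximum E–W displacement: 0.0001 × 20469.6 = 2.04696 m.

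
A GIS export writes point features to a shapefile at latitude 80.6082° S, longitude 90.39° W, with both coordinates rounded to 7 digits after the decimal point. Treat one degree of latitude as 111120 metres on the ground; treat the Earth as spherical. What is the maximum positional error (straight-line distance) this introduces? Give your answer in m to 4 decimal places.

Rounding to 7 decimal places leaves each coordinate within ±5e-08° of the true value.
N–S: 5e-08° × 111120 m/° = 0.005556 m.
E–W at 80.6082°: 5e-08° × 111120 × cos 80.6082° = 5e-08 × 111120 × 0.1632 ≈ 0.000906655 m.
The two errors are perpendicular, so the maximum displacement is √(0.005556² + 0.000906655²) ≈ 0.00562949 m.

0.0056 m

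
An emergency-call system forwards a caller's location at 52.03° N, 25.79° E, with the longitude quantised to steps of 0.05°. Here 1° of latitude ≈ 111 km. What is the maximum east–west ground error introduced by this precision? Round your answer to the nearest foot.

5601 feet

With a 0.05° grid the true value lies within half a step, ±0.05°/2 = ±0.025°, of the stored one.
At latitude 52.03° a degree of longitude spans 111000 m × cos 52.03° = 111000 × 0.6152 ≈ 68292.6 m.
Maximum E–W displacement: 0.025 × 68292.6 = 1707.32 m.
In feet: 1707.32 m ÷ 0.3048 ≈ 5601.4 ft.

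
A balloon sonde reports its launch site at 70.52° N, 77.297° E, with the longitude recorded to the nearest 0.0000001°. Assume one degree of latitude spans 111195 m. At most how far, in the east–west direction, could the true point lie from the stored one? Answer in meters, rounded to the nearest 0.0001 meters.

Rounding to 7 decimal places leaves the longitude within ±5e-08° of the true value.
One degree of longitude at 70.52° is 111195 × cos 70.52° ≈ 111195 × 0.3335 = 37081.1 m.
East–west error: 5e-08° × 37081.1 m/° ≈ 0.00185405 m.

0.0019 meters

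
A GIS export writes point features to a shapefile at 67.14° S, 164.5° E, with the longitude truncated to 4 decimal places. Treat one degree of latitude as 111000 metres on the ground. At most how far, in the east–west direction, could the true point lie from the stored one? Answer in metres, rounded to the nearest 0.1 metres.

4.3 metres

Truncating at 4 decimal places can drop up to a full unit in the last place, so the longitude may be off by as much as 0.0001°.
Parallels shrink by cos φ, so at 67.14° a degree of longitude is 111000 × 0.3885 ≈ 43121.4 m.
East–west error: 0.0001° × 43121.4 m/° ≈ 4.31214 m.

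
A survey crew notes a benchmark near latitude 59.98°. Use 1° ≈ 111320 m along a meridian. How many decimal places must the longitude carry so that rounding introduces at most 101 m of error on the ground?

At 59.98° one degree of longitude covers 111320 × cos 59.98° ≈ 111320 × 0.5003 ≈ 55693.6 m.
Rounding to N decimal places gives at most 0.5 × 10⁻ᴺ degrees of error, i.e. 0.5 × 10⁻ᴺ × 55693.6 m.
Setting 27846.8 × 10⁻ᴺ ≤ 101 gives 10ᴺ ≥ 275.7, i.e. N ≥ 2.44.
N = 2 would give 278 m (too coarse); N = 3 gives 27.8 m ≤ 101 m.

3 decimal places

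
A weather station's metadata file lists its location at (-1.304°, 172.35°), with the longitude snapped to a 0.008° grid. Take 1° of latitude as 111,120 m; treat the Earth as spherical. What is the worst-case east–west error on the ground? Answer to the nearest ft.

1458 ft

With a 0.008° grid the true value lies within half a step, ±0.008°/2 = ±0.004°, of the stored one.
Parallels shrink by cos φ, so at 1.304° a degree of longitude is 111120 × 0.9997 ≈ 111091 m.
East–west error: 0.004° × 111091 m/° ≈ 444.365 m.
Converting: 444.365 m × 3.2808 ft/m ≈ 1457.9 ft.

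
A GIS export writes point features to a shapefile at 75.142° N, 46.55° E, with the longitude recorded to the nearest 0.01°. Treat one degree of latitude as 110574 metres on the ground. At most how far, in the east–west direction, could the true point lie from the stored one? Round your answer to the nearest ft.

Rounding to 2 decimal places leaves the longitude within ±0.005° of the true value.
Parallels shrink by cos φ, so at 75.142° a degree of longitude is 110574 × 0.2564 ≈ 28353.9 m.
East–west error: 0.005° × 28353.9 m/° ≈ 141.769 m.
In feet: 141.769 m ÷ 0.3048 ≈ 465.12 ft.

465 ft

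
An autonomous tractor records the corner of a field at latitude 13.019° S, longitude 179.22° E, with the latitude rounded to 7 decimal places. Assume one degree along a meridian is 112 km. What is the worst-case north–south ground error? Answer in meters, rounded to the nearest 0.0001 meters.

0.0056 meters

Rounding to 7 decimal places leaves the latitude within ±5e-08° of the true value.
Along the meridian that is 5e-08° × 112000 m/° = 0.0056 m.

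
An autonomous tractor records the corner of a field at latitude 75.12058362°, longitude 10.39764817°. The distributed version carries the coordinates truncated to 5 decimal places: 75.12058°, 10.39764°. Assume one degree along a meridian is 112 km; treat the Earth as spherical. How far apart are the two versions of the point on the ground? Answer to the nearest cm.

47 cm

Δlat = 75.12058362 − 75.12058 = +0.00000362°; Δlon = 10.39764817 − 10.39764 = +0.00000817°.
North–south shift: 0.00000362 × 112000 = 0.40544 m.
E–W at 75.1206°: 0.00000817° × 112000 × cos 75.1206° = 0.00000817 × 112000 × 0.2568 ≈ 0.234969 m.
Hypotenuse of the two orthogonal shifts: √(0.40544² + 0.234969²) = 0.468607 m.
That is 0.468607 m = 46.861 cm.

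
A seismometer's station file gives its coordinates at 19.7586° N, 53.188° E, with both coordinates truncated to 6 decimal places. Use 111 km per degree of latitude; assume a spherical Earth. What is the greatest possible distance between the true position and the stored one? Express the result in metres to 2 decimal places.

Truncating at 6 decimal places can drop up to a full unit in the last place, so each coordinate may be off by as much as 1e-06°.
N–S: 1e-06° × 111000 m/° = 0.111 m.
Longitude error → 1e-06 × 111000 × cos 19.7586° = 1e-06 × 111000 × 0.9411 ≈ 0.104465 m.
Combining orthogonally: (0.111² + 0.104465²)^½ ≈ 0.152427 m.

0.15 metres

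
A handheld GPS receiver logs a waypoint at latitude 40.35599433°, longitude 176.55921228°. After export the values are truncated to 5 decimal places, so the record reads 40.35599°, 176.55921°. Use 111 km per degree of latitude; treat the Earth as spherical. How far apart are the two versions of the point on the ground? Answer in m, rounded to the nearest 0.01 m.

The latitude changed by +0.00000433° and the longitude by +0.00000228°.
N–S: 0.00000433° × 111000 m/° = 0.48063 m.
East–west at this latitude: 0.00000228° × 111000 × cos 40.356° ≈ 0.00000228 × 84586 = 0.192856 m.
Combined displacement = (0.48063² + 0.192856²)^½ ≈ 0.517879 m.

0.52 m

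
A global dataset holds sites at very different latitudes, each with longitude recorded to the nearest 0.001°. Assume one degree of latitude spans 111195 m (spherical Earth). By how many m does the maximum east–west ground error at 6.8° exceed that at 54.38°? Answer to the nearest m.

23 m

Rounding to 3 decimal places leaves the longitude within ±0.0005° of the true value.
At 6.8°: 0.0005° × 111195 × cos 6.8° = 0.0005 × 111195 × 0.9930 ≈ 55.206 m.
Error at 54.38° = 0.0005° × 111195 × cos 54.38° ≈ 55.598 × 0.5824 = 32.38 m.
Difference: 55.206 − 32.38 = 22.826 m.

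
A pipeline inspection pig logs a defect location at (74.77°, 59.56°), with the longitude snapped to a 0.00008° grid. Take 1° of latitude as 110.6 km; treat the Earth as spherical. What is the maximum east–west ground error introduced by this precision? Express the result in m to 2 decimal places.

1.16 m

With a 0.00008° grid the true value lies within half a step, ±0.00008°/2 = ±4e-05°, of the stored one.
Parallels shrink by cos φ, so at 74.77° a degree of longitude is 110600 × 0.2627 ≈ 29054 m.
East–west error: 4e-05° × 29054 m/° ≈ 1.16216 m.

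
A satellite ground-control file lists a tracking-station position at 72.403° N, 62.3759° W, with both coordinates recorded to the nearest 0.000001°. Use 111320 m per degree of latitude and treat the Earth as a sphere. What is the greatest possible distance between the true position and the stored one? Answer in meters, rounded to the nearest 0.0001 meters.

Rounding to 6 decimal places leaves each coordinate within ±5e-07° of the true value.
N–S: 5e-07° × 111320 m/° = 0.05566 m.
East–west component at 72.403°: 5e-07° × 111320 × cos 72.403° ≈ 5e-07 × 33654.3 ≈ 0.0168271 m.
The two errors are perpendicular, so the maximum displacement is √(0.05566² + 0.0168271²) ≈ 0.058148 m.

0.0581 meters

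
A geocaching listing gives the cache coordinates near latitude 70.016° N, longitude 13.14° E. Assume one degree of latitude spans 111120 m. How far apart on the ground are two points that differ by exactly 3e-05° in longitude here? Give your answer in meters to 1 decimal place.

3e-05° of longitude at 70.016° is 3e-05 × 111120 × cos 70.016° ≈ 3e-05 × 37976.1 = 1.13928 m.

1.1 meters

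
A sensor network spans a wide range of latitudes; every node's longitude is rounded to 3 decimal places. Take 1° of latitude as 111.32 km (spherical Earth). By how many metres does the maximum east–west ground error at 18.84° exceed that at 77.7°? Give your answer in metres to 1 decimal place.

40.8 metres

Rounding to 3 decimal places leaves the longitude within ±0.0005° of the true value.
Error at 18.84° = 0.0005° × 111320 × cos 18.84° ≈ 55.66 × 0.9464 = 52.678 m.
At 77.7°: 0.0005° × 111320 × cos 77.7° = 0.0005 × 111320 × 0.2130 ≈ 11.857 m.
So the lower-latitude error exceeds the higher by 52.678 − 11.857 = 40.821 m.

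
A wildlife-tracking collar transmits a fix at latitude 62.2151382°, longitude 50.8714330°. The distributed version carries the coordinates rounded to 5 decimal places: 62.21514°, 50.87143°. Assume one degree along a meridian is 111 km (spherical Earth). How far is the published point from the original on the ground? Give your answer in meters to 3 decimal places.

The latitude changed by -0.0000018° and the longitude by +0.0000030°.
N–S: -0.0000018° × 111000 m/° = -0.1998 m.
E–W at 62.2151°: 0.0000030° × 111000 × cos 62.2151° = 0.0000030 × 111000 × 0.4662 ≈ 0.155229 m.
Combined displacement = (0.1998² + 0.155229²)^½ ≈ 0.253014 m.

0.253 meters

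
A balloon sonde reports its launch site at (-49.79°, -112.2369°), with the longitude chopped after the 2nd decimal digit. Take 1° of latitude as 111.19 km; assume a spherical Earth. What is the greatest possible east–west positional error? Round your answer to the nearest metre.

Truncating at 2 decimal places can drop up to a full unit in the last place, so the longitude may be off by as much as 0.01°.
At latitude 49.79° a degree of longitude spans 111190 m × cos 49.79° = 111190 × 0.6456 ≈ 71783.3 m.
Maximum E–W displacement: 0.01 × 71783.3 = 717.833 m.

718 metres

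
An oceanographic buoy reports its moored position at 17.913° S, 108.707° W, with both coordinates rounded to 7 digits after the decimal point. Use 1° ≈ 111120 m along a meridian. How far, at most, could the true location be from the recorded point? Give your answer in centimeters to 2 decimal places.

0.77 centimeters

Rounding to 7 decimal places leaves each coordinate within ±5e-08° of the true value.
North–south component: 5e-08° × 111120 = 0.005556 m.
Longitude error → 5e-08 × 111120 × cos 17.913° = 5e-08 × 111120 × 0.9515 ≈ 0.00528667 m.
Combining orthogonally: (0.005556² + 0.00528667²)^½ ≈ 0.00766929 m.
That is 0.00766929 m = 0.76693 cm.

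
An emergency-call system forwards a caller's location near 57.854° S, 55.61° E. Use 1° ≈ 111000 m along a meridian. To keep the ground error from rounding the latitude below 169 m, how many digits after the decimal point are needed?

3 decimal places

One degree of latitude covers 111000 m.
With N decimal places the half-ulp bound is 0.5·10⁻ᴺ°, or 0.5·10⁻ᴺ × 111000 m on the ground.
Need 0.5 × 111000 × 10⁻ᴺ ≤ 169 → 10⁻ᴺ ≤ 3.045e-03, so N ≥ 2.52.
At 2 places the error can reach 555 m, but 3 places keeps it to 55.5 m.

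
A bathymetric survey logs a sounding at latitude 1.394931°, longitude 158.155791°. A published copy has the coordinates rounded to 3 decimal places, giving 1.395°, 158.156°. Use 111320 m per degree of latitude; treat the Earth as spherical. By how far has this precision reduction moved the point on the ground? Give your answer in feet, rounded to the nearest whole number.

80 feet

The latitude changed by -0.000069° and the longitude by -0.000209°.
North–south shift: -0.000069 × 111320 = -7.68108 m.
East–west at this latitude: -0.000209° × 111320 × cos 1.395° ≈ -0.000209 × 111287 = -23.259 m.
Combined displacement = (7.68108² + 23.259²)^½ ≈ 24.4945 m.
In feet: 24.4945 m ÷ 0.3048 ≈ 80.362 ft.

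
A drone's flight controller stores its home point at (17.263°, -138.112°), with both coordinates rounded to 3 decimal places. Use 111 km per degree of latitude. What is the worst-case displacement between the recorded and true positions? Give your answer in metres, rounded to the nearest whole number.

Rounding to 3 decimal places leaves each coordinate within ±0.0005° of the true value.
N–S: 0.0005° × 111000 m/° = 55.5 m.
E–W at 17.263°: 0.0005° × 111000 × cos 17.263° = 0.0005 × 111000 × 0.9550 ≈ 52.9999 m.
The two errors are perpendicular, so the maximum displacement is √(55.5² + 52.9999²) ≈ 76.7414 m.

77 metres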